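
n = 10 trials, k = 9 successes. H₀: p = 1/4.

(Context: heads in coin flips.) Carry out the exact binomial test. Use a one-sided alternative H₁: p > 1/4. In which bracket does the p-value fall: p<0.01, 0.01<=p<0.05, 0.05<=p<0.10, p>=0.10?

p-value bracket: p<0.01

Exact binomial: n=10, k=9, p₀=1/4=0.2500
P(X≥9) from Σ C(n,i)·p₀^i·(1−p₀)^(n−i)
p-value (one-sided, H₁ greater) = 0.00003
→ bracket: p<0.01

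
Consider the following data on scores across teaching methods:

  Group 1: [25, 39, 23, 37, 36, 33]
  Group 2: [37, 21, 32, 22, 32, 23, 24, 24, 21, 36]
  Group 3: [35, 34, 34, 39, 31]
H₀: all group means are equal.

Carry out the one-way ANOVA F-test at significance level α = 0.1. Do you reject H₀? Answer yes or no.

Group means [32.17, 27.20, 34.60], grand mean 30.381
SSB = Σnᵢ(x̄ᵢ−x̄)² = 209.319; SSW = ΣΣ(x−x̄ᵢ)² = 615.633
MSB = 209.319/2 = 104.6595; MSW = 615.633/18 = 34.2019
F = MSB/MSW = 3.0601
df = (2, 18)
p-value (upper-tail) = 0.07179
At α=0.1: p < α → reject H₀

reject H₀: yes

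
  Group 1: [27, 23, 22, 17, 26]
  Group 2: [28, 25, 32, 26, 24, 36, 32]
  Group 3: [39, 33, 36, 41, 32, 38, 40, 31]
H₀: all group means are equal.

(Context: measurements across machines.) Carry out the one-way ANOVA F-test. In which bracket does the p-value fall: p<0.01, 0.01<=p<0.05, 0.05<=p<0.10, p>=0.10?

Group means [23.00, 29.00, 36.25], grand mean 30.400
SSB = Σnᵢ(x̄ᵢ−x̄)² = 561.300; SSW = ΣΣ(x−x̄ᵢ)² = 283.500
MSB = 561.300/2 = 280.6500; MSW = 283.500/17 = 16.6765
F = MSB/MSW = 16.8291
df = (2, 17)
p-value (upper-tail) = 0.00009
→ bracket: p<0.01

p-value bracket: p<0.01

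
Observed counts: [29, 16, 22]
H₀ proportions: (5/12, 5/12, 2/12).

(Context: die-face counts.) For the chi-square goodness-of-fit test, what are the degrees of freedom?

df = k − 1 = 3 − 1 = 2

degrees of freedom = 2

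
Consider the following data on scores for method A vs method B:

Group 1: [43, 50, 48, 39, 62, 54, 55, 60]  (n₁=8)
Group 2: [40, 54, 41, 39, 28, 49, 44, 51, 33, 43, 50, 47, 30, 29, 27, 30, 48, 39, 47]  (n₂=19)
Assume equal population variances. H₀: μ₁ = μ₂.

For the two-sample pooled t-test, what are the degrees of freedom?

degrees of freedom = 25

df = n₁ + n₂ − 2 = 8 + 19 − 2 = 25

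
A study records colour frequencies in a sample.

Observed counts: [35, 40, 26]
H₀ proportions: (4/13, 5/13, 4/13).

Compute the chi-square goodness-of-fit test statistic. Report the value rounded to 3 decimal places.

test statistic = 1.359

n = 101; E_i = n·p_i = [31.08, 38.85, 31.08]
χ² = (35−31.08)²/31.08 + (40−38.85)²/38.85 + (26−31.08)²/31.08 = 1.3589
df = 2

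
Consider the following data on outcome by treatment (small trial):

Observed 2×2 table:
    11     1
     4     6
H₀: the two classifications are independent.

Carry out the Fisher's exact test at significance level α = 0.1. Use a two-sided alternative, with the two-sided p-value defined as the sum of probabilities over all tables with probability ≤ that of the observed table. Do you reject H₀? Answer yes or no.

reject H₀: yes

Margins: r₁=12, r₂=10, c₁=15, c₂=7, n=22
p_obs = C(12,11)·C(10,4)/C(22,15); sum pmf over tables with pmf ≤ p_obs
p-value (two-sided) = 0.02012
At α=0.1: p < α → reject H₀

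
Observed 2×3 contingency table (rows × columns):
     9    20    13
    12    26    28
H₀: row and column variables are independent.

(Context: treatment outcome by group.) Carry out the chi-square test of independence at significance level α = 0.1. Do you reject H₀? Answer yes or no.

reject H₀: no

Row totals [42, 66], col totals [21, 46, 41], n=108
χ² = (9−8.17)²/8.17 + (20−17.89)²/17.89 + (13−15.94)²/15.94 + (12−12.83)²/12.83 + (26−28.11)²/28.11 + (28−25.06)²/25.06 = 1.4366
df = 2
p-value (upper-tail) = 0.48758
At α=0.1: p ≥ α → fail to reject H₀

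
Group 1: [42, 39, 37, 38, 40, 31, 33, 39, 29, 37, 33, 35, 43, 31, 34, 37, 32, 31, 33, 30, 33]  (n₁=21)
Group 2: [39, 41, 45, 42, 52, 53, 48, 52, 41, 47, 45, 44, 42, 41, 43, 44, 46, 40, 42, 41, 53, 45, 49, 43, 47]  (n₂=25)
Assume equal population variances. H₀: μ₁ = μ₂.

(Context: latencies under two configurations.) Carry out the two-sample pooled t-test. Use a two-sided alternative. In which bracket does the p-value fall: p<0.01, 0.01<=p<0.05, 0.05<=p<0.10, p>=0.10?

p-value bracket: p<0.01

x̄₁=35.095, s₁=4.036, n₁=21
x̄₂=45.000, s₂=4.193, n₂=25
s_p² = [20·4.036² + 24·4.193²]/44 = 16.9957
SE = √(s_p²·(1/21+1/25)) = 1.2203
t = (35.095−45.000)/1.2203 = -8.1166
df = 44
p-value (two-sided) = 0.00000
→ bracket: p<0.01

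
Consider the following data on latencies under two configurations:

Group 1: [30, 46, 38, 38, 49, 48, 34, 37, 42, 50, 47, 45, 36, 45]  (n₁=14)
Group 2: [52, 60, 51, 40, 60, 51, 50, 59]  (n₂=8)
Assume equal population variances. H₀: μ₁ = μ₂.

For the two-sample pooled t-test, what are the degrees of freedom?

degrees of freedom = 20

df = n₁ + n₂ − 2 = 14 + 8 − 2 = 20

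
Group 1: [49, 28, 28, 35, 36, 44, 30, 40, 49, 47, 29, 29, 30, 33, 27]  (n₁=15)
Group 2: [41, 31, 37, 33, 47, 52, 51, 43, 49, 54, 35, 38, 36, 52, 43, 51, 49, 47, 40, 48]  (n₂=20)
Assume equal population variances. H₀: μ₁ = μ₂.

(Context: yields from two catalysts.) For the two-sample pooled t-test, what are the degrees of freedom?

df = n₁ + n₂ − 2 = 15 + 20 − 2 = 33

degrees of freedom = 33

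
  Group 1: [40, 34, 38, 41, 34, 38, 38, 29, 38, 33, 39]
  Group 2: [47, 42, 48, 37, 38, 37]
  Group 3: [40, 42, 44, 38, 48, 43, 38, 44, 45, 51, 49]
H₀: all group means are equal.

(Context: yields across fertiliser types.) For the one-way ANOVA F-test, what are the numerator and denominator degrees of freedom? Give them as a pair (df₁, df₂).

k = 3 groups, N = 28 total
df = (k−1, N−k) = (3−1, 28−3) = (2, 25)

degrees of freedom = [2, 25]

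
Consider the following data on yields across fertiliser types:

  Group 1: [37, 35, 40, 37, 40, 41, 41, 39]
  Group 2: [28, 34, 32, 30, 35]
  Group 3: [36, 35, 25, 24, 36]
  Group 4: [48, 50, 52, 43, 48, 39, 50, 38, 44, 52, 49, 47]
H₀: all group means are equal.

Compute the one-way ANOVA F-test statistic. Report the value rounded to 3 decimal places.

test statistic = 23.784

Group means [38.75, 31.80, 31.20, 46.67], grand mean 39.500
SSB = Σnᵢ(x̄ᵢ−x̄)² = 1261.733; SSW = ΣΣ(x−x̄ᵢ)² = 459.767
MSB = 1261.733/3 = 420.5778; MSW = 459.767/26 = 17.6833
F = MSB/MSW = 23.7839
df = (3, 26)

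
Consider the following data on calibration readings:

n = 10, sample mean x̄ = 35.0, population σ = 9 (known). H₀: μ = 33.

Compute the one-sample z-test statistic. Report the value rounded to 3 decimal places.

test statistic = 0.703

SE = σ/√n = 9/√10 = 2.8460
z = (x̄−μ₀)/SE = (35.0−33)/2.8460 = 0.7027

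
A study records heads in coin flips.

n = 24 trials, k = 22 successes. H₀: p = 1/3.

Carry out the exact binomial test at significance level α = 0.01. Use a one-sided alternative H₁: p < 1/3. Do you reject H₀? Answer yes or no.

reject H₀: no

Exact binomial: n=24, k=22, p₀=1/3=0.3333
P(X≤22) from Σ C(n,i)·p₀^i·(1−p₀)^(n−i)
p-value (one-sided, H₁ less) = 1.00000
At α=0.01: p ≥ α → fail to reject H₀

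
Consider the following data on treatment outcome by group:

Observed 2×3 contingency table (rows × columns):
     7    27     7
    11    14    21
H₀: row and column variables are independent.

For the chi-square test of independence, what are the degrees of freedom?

degrees of freedom = 2

df = (r−1)(c−1) = (2−1)·(3−1) = 2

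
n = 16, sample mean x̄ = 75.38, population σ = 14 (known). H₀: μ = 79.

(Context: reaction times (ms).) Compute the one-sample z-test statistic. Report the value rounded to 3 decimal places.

test statistic = -1.034

SE = σ/√n = 14/√16 = 3.5000
z = (x̄−μ₀)/SE = (75.38−79)/3.5000 = -1.0343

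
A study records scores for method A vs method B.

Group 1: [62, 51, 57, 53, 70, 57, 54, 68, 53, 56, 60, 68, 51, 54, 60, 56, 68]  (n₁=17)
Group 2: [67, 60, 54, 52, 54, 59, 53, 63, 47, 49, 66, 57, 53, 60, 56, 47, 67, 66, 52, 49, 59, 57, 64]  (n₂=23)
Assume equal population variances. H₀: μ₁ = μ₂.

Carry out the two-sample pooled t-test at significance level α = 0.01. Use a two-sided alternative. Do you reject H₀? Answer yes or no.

reject H₀: no

x̄₁=58.706, s₁=6.371, n₁=17
x̄₂=57.000, s₂=6.403, n₂=23
s_p² = [16·6.371² + 22·6.403²]/38 = 40.8297
SE = √(s_p²·(1/17+1/23)) = 2.0438
t = (58.706−57.000)/2.0438 = 0.8347
df = 38
p-value (two-sided) = 0.40912
At α=0.01: p ≥ α → fail to reject H₀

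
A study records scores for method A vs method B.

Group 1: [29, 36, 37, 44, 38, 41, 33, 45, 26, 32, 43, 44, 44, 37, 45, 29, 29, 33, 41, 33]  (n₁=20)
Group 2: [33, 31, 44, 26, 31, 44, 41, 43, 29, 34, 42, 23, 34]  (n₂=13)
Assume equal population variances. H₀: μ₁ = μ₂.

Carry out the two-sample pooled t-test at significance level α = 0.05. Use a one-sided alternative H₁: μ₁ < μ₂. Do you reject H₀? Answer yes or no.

reject H₀: no

x̄₁=36.950, s₁=6.203, n₁=20
x̄₂=35.000, s₂=7.130, n₂=13
s_p² = [19·6.203² + 12·7.130²]/31 = 43.2565
SE = √(s_p²·(1/20+1/13)) = 2.3431
t = (36.950−35.000)/2.3431 = 0.8322
df = 31
p-value (one-sided, H₁ less) = 0.79418
At α=0.05: p ≥ α → fail to reject H₀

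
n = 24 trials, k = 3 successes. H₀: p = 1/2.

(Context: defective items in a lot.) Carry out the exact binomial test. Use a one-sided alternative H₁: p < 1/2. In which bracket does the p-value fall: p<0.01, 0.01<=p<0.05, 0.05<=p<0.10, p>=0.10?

Exact binomial: n=24, k=3, p₀=1/2=0.5000
P(X≤3) from Σ C(n,i)·p₀^i·(1−p₀)^(n−i)
p-value (one-sided, H₁ less) = 0.00014
→ bracket: p<0.01

p-value bracket: p<0.01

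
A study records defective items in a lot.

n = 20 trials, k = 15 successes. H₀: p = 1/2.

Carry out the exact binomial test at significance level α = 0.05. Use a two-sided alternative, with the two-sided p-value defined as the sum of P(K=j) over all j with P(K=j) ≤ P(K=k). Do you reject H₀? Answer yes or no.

Exact binomial: n=20, k=15, p₀=1/2=0.5000
P(X=j) = C(n,j)·p₀^j·(1−p₀)^(n−j); p = Σ P(X=j) over j with P(X=j) ≤ P(X=15)
p-value (two-sided) = 0.04139
At α=0.05: p < α → reject H₀

reject H₀: yes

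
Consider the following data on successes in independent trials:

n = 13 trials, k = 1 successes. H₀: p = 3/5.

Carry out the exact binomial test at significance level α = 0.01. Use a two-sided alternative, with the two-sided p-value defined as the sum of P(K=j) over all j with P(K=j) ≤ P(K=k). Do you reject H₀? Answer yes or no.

Exact binomial: n=13, k=1, p₀=3/5=0.6000
P(X=j) = C(n,j)·p₀^j·(1−p₀)^(n−j); p = Σ P(X=j) over j with P(X=j) ≤ P(X=1)
p-value (two-sided) = 0.00014
At α=0.01: p < α → reject H₀

reject H₀: yes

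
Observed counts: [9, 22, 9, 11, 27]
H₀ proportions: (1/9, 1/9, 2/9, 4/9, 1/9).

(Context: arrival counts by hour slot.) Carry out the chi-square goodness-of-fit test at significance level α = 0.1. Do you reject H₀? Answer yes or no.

n = 78; E_i = n·p_i = [8.67, 8.67, 17.33, 34.67, 8.67]
χ² = (9−8.67)²/8.67 + (22−8.67)²/8.67 + (9−17.33)²/17.33 + (11−34.67)²/34.67 + (27−8.67)²/8.67 = 79.4712
df = 4
p-value (upper-tail) = 0.00000
At α=0.1: p < α → reject H₀

reject H₀: yes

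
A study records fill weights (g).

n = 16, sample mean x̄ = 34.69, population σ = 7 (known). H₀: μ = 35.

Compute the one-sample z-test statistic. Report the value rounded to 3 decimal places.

test statistic = -0.177

SE = σ/√n = 7/√16 = 1.7500
z = (x̄−μ₀)/SE = (34.69−35)/1.7500 = -0.1771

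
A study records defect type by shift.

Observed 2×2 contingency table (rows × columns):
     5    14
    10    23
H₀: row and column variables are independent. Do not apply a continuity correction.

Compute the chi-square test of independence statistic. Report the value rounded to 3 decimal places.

test statistic = 0.093

Row totals [19, 33], col totals [15, 37], n=52
χ² = (5−5.48)²/5.48 + (14−13.52)²/13.52 + (10−9.52)²/9.52 + (23−23.48)²/23.48 = 0.0934
df = 1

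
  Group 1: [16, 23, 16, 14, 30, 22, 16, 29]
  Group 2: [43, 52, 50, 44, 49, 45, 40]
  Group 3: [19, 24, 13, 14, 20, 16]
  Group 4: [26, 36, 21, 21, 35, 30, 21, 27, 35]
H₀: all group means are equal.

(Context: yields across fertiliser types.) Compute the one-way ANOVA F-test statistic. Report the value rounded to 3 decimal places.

test statistic = 37.009

Group means [20.75, 46.14, 17.67, 28.00], grand mean 28.233
SSB = Σnᵢ(x̄ᵢ−x̄)² = 3363.676; SSW = ΣΣ(x−x̄ᵢ)² = 787.690
MSB = 3363.676/3 = 1121.2254; MSW = 787.690/26 = 30.2958
F = MSB/MSW = 37.0093
df = (3, 26)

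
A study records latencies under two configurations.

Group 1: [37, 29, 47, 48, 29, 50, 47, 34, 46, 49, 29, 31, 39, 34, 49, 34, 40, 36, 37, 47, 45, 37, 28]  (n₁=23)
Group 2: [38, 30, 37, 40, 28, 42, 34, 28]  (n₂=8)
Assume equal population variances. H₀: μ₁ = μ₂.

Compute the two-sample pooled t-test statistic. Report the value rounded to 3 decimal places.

x̄₁=39.217, s₁=7.568, n₁=23
x̄₂=34.625, s₂=5.476, n₂=8
s_p² = [22·7.568² + 7·5.476²]/29 = 50.6823
SE = √(s_p²·(1/23+1/8)) = 2.9221
t = (39.217−34.625)/2.9221 = 1.5716
df = 29

test statistic = 1.572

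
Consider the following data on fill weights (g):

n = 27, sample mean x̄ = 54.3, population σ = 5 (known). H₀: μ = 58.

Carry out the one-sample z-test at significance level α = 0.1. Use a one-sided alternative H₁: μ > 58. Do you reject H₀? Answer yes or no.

reject H₀: no

SE = σ/√n = 5/√27 = 0.9623
z = (x̄−μ₀)/SE = (54.3−58)/0.9623 = -3.8452
p-value (one-sided, H₁ greater) = 0.99994
At α=0.1: p ≥ α → fail to reject H₀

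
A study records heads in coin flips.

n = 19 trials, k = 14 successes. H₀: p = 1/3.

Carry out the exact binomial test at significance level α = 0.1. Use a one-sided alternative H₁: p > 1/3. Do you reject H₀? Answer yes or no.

reject H₀: yes

Exact binomial: n=19, k=14, p₀=1/3=0.3333
P(X≥14) from Σ C(n,i)·p₀^i·(1−p₀)^(n−i)
p-value (one-sided, H₁ greater) = 0.00038
At α=0.1: p < α → reject H₀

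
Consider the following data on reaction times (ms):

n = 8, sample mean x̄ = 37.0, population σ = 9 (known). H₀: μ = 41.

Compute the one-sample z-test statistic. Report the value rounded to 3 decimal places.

SE = σ/√n = 9/√8 = 3.1820
z = (x̄−μ₀)/SE = (37.0−41)/3.1820 = -1.2571

test statistic = -1.257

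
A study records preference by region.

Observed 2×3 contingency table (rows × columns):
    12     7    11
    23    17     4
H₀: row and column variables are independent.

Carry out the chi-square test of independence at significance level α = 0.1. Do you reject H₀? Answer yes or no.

reject H₀: yes

Row totals [30, 44], col totals [35, 24, 15], n=74
χ² = (12−14.19)²/14.19 + (7−9.73)²/9.73 + (11−6.08)²/6.08 + (23−20.81)²/20.81 + (17−14.27)²/14.27 + (4−8.92)²/8.92 = 8.5478
df = 2
p-value (upper-tail) = 0.01393
At α=0.1: p < α → reject H₀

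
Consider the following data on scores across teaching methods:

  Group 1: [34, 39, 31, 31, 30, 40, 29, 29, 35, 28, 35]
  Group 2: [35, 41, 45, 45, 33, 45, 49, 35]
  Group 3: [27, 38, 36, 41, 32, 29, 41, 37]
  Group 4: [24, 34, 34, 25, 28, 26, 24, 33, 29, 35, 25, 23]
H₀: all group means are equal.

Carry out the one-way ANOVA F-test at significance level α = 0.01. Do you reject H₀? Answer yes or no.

Group means [32.82, 41.00, 35.12, 28.33], grand mean 33.590
SSB = Σnᵢ(x̄ᵢ−x̄)² = 796.258; SSW = ΣΣ(x−x̄ᵢ)² = 835.178
MSB = 796.258/3 = 265.4193; MSW = 835.178/35 = 23.8622
F = MSB/MSW = 11.1230
df = (3, 35)
p-value (upper-tail) = 0.00003
At α=0.01: p < α → reject H₀

reject H₀: yes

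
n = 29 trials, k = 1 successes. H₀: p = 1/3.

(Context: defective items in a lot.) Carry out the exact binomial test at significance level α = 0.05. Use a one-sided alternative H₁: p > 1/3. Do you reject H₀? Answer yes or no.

reject H₀: no

Exact binomial: n=29, k=1, p₀=1/3=0.3333
P(X≥1) from Σ C(n,i)·p₀^i·(1−p₀)^(n−i)
p-value (one-sided, H₁ greater) = 0.99999
At α=0.05: p ≥ α → fail to reject H₀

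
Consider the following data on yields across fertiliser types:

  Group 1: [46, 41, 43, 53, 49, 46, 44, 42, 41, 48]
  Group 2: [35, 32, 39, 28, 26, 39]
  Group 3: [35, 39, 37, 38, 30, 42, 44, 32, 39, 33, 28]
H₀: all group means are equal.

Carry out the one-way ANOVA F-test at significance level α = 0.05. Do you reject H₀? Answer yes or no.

Group means [45.30, 33.17, 36.09], grand mean 38.852
SSB = Σnᵢ(x̄ᵢ−x̄)² = 693.565; SSW = ΣΣ(x−x̄ᵢ)² = 535.842
MSB = 693.565/2 = 346.7825; MSW = 535.842/24 = 22.3268
F = MSB/MSW = 15.5321
df = (2, 24)
p-value (upper-tail) = 0.00005
At α=0.05: p < α → reject H₀

reject H₀: yes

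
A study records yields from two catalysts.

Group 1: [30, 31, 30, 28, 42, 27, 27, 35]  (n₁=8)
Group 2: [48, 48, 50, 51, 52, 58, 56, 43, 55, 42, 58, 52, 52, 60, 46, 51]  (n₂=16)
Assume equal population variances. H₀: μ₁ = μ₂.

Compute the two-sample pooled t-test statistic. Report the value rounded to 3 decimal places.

x̄₁=31.250, s₁=5.064, n₁=8
x̄₂=51.375, s₂=5.227, n₂=16
s_p² = [7·5.064² + 15·5.227²]/22 = 26.7841
SE = √(s_p²·(1/8+1/16)) = 2.2410
t = (31.250−51.375)/2.2410 = -8.9804
df = 22

test statistic = -8.980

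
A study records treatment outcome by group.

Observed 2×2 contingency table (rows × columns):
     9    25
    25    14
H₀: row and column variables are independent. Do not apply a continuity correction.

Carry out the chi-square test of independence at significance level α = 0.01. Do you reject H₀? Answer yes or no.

reject H₀: yes

Row totals [34, 39], col totals [34, 39], n=73
χ² = (9−15.84)²/15.84 + (25−18.16)²/18.16 + (25−18.16)²/18.16 + (14−20.84)²/20.84 = 10.3380
df = 1
p-value (upper-tail) = 0.00130
At α=0.01: p < α → reject H₀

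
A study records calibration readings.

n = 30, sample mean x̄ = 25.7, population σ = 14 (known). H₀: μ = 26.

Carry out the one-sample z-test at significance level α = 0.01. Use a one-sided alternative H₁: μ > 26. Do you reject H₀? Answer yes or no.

reject H₀: no

SE = σ/√n = 14/√30 = 2.5560
z = (x̄−μ₀)/SE = (25.7−26)/2.5560 = -0.1174
p-value (one-sided, H₁ greater) = 0.54672
At α=0.01: p ≥ α → fail to reject H₀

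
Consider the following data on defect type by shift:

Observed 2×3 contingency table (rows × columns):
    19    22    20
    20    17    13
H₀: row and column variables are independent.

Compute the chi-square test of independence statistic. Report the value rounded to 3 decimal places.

test statistic = 1.072

Row totals [61, 50], col totals [39, 39, 33], n=111
χ² = (19−21.43)²/21.43 + (22−21.43)²/21.43 + (20−18.14)²/18.14 + (20−17.57)²/17.57 + (17−17.57)²/17.57 + (13−14.86)²/14.86 = 1.0720
df = 2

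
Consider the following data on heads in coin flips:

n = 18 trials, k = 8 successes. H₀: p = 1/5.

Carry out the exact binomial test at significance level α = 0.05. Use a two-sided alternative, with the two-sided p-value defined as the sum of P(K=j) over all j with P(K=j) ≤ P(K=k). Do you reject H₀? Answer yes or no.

Exact binomial: n=18, k=8, p₀=1/5=0.2000
P(X=j) = C(n,j)·p₀^j·(1−p₀)^(n−j); p = Σ P(X=j) over j with P(X=j) ≤ P(X=8)
p-value (two-sided) = 0.01628
At α=0.05: p < α → reject H₀

reject H₀: yes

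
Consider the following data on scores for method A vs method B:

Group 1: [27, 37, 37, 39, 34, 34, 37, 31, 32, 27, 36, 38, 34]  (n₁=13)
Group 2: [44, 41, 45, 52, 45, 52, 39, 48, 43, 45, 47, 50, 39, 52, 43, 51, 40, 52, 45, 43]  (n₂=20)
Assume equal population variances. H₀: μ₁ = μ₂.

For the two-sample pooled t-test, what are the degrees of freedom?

degrees of freedom = 31

df = n₁ + n₂ − 2 = 13 + 20 − 2 = 31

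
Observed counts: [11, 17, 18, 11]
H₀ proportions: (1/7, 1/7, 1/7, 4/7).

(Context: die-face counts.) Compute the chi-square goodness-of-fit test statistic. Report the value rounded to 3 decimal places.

test statistic = 36.855

n = 57; E_i = n·p_i = [8.14, 8.14, 8.14, 32.57]
χ² = (11−8.14)²/8.14 + (17−8.14)²/8.14 + (18−8.14)²/8.14 + (11−32.57)²/32.57 = 36.8553
df = 3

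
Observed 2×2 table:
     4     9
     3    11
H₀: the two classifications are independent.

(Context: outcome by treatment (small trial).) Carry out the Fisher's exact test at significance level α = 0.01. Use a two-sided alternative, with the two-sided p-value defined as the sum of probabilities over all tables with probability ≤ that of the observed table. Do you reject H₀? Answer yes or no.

Margins: r₁=13, r₂=14, c₁=7, c₂=20, n=27
p_obs = C(13,4)·C(14,3)/C(27,7); sum pmf over tables with pmf ≤ p_obs
p-value (two-sided) = 0.67762
At α=0.01: p ≥ α → fail to reject H₀

reject H₀: no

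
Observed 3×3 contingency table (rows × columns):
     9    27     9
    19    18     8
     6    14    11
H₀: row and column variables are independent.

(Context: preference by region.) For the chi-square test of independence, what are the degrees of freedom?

df = (r−1)(c−1) = (3−1)·(3−1) = 4

degrees of freedom = 4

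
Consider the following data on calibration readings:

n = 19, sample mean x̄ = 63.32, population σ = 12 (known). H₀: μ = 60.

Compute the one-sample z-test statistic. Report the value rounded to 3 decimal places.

SE = σ/√n = 12/√19 = 2.7530
z = (x̄−μ₀)/SE = (63.32−60)/2.7530 = 1.2060

test statistic = 1.206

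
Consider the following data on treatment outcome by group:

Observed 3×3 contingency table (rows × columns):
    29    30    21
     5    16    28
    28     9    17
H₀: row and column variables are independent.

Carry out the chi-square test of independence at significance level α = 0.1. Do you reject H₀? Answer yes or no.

Row totals [80, 49, 54], col totals [62, 55, 66], n=183
χ² = (29−27.10)²/27.10 + (30−24.04)²/24.04 + (21−28.85)²/28.85 + (5−16.60)²/16.60 + (16−14.73)²/14.73 + (28−17.67)²/17.67 + (28−18.30)²/18.30 + (9−16.23)²/16.23 + (17−19.48)²/19.48 = 26.6814
df = 4
p-value (upper-tail) = 0.00002
At α=0.1: p < α → reject H₀

reject H₀: yes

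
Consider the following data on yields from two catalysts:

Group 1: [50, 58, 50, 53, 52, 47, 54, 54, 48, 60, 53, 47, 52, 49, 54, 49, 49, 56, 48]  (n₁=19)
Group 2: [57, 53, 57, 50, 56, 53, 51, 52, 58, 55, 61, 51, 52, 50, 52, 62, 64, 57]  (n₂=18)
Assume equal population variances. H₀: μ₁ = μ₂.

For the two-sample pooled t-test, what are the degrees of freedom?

degrees of freedom = 35

df = n₁ + n₂ − 2 = 19 + 18 − 2 = 35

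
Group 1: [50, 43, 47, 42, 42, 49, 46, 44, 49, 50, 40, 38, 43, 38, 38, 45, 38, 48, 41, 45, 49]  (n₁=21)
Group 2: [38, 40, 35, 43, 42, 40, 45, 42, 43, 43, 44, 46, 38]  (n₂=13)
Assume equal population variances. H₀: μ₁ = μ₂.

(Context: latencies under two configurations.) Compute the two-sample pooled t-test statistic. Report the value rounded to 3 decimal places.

x̄₁=44.048, s₁=4.225, n₁=21
x̄₂=41.462, s₂=3.126, n₂=13
s_p² = [20·4.225² + 12·3.126²]/32 = 14.8182
SE = √(s_p²·(1/21+1/13)) = 1.3585
t = (44.048−41.462)/1.3585 = 1.9036
df = 32

test statistic = 1.904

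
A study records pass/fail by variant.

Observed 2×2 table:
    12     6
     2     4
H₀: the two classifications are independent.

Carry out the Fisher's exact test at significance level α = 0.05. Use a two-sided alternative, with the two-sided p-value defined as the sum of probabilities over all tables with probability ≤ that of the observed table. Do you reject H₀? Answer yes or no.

Margins: r₁=18, r₂=6, c₁=14, c₂=10, n=24
p_obs = C(18,12)·C(6,2)/C(24,14); sum pmf over tables with pmf ≤ p_obs
p-value (two-sided) = 0.19206
At α=0.05: p ≥ α → fail to reject H₀

reject H₀: no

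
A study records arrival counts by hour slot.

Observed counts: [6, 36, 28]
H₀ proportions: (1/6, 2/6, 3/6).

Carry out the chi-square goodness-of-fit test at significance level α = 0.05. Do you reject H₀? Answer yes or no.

reject H₀: yes

n = 70; E_i = n·p_i = [11.67, 23.33, 35.00]
χ² = (6−11.67)²/11.67 + (36−23.33)²/23.33 + (28−35.00)²/35.00 = 11.0286
df = 2
p-value (upper-tail) = 0.00403
At α=0.05: p < α → reject H₀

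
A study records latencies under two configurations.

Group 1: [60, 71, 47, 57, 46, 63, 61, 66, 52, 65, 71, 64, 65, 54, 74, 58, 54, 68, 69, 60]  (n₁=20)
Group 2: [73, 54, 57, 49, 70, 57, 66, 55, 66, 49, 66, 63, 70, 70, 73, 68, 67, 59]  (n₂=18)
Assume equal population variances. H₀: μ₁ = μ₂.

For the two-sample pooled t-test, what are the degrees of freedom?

df = n₁ + n₂ − 2 = 20 + 18 − 2 = 36

degrees of freedom = 36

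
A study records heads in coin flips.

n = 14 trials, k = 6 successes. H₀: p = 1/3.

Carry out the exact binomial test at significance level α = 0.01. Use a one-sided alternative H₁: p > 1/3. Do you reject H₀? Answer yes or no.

Exact binomial: n=14, k=6, p₀=1/3=0.3333
P(X≥6) from Σ C(n,i)·p₀^i·(1−p₀)^(n−i)
p-value (one-sided, H₁ greater) = 0.31019
At α=0.01: p ≥ α → fail to reject H₀

reject H₀: no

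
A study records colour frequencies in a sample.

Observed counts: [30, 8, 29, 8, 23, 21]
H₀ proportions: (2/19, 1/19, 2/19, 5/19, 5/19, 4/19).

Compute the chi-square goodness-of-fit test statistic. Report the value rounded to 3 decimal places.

n = 119; E_i = n·p_i = [12.53, 6.26, 12.53, 31.32, 31.32, 25.05]
χ² = (30−12.53)²/12.53 + (8−6.26)²/6.26 + (29−12.53)²/12.53 + (8−31.32)²/31.32 + (23−31.32)²/31.32 + (21−25.05)²/25.05 = 66.7450
df = 5

test statistic = 66.745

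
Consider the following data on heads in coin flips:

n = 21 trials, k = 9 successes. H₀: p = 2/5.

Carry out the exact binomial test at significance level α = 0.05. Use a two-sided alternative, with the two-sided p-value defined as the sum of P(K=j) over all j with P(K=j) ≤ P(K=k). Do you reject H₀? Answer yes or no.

Exact binomial: n=21, k=9, p₀=2/5=0.4000
P(X=j) = C(n,j)·p₀^j·(1−p₀)^(n−j); p = Σ P(X=j) over j with P(X=j) ≤ P(X=9)
p-value (two-sided) = 0.82582
At α=0.05: p ≥ α → fail to reject H₀

reject H₀: no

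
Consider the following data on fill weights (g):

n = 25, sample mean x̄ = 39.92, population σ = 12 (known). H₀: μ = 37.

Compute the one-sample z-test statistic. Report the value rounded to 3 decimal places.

SE = σ/√n = 12/√25 = 2.4000
z = (x̄−μ₀)/SE = (39.92−37)/2.4000 = 1.2167

test statistic = 1.217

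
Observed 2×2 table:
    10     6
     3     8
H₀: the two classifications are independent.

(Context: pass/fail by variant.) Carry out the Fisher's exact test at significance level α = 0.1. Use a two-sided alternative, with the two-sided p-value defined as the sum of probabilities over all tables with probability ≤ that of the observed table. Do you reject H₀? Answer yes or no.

reject H₀: no

Margins: r₁=16, r₂=11, c₁=13, c₂=14, n=27
p_obs = C(16,10)·C(11,3)/C(27,13); sum pmf over tables with pmf ≤ p_obs
p-value (two-sided) = 0.12011
At α=0.1: p ≥ α → fail to reject H₀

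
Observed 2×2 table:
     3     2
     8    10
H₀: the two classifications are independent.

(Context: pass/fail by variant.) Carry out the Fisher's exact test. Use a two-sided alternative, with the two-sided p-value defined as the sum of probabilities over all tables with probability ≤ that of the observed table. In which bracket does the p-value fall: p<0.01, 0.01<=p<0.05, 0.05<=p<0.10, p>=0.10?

Margins: r₁=5, r₂=18, c₁=11, c₂=12, n=23
p_obs = C(5,3)·C(18,8)/C(23,11); sum pmf over tables with pmf ≤ p_obs
p-value (two-sided) = 0.64041
→ bracket: p>=0.10

p-value bracket: p>=0.10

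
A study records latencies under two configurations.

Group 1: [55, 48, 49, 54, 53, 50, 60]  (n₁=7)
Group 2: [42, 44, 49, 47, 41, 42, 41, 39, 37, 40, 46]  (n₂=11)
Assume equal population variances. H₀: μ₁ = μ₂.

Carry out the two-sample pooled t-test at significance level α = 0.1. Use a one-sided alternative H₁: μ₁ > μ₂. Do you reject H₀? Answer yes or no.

reject H₀: yes

x̄₁=52.714, s₁=4.152, n₁=7
x̄₂=42.545, s₂=3.616, n₂=11
s_p² = [6·4.152² + 10·3.616²]/16 = 14.6347
SE = √(s_p²·(1/7+1/11)) = 1.8496
t = (52.714−42.545)/1.8496 = 5.4978
df = 16
p-value (one-sided, H₁ greater) = 0.00002
At α=0.1: p < α → reject H₀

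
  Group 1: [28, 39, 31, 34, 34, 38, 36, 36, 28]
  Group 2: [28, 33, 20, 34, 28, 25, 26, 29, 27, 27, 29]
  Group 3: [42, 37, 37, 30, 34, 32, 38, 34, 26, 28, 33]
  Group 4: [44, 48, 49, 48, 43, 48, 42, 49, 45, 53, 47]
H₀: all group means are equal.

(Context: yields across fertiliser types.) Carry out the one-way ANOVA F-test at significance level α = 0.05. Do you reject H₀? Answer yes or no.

reject H₀: yes

Group means [33.78, 27.82, 33.73, 46.91], grand mean 35.643
SSB = Σnᵢ(x̄ᵢ−x̄)² = 2141.360; SSW = ΣΣ(x−x̄ᵢ)² = 590.283
MSB = 2141.360/3 = 713.7867; MSW = 590.283/38 = 15.5338
F = MSB/MSW = 45.9507
df = (3, 38)
p-value (upper-tail) = 0.00000
At α=0.05: p < α → reject H₀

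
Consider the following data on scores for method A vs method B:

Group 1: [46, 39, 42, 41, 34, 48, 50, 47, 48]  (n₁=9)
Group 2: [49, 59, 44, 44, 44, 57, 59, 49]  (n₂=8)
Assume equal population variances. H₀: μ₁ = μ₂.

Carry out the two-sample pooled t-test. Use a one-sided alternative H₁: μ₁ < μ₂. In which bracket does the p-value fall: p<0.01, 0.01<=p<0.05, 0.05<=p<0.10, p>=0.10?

p-value bracket: 0.01<=p<0.05

x̄₁=43.889, s₁=5.231, n₁=9
x̄₂=50.625, s₂=6.739, n₂=8
s_p² = [8·5.231² + 7·6.739²]/15 = 35.7843
SE = √(s_p²·(1/9+1/8)) = 2.9067
t = (43.889−50.625)/2.9067 = -2.3174
df = 15
p-value (one-sided, H₁ less) = 0.01751
→ bracket: 0.01<=p<0.05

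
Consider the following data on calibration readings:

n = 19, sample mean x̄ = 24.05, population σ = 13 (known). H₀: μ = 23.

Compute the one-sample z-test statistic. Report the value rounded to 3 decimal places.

SE = σ/√n = 13/√19 = 2.9824
z = (x̄−μ₀)/SE = (24.05−23)/2.9824 = 0.3521

test statistic = 0.352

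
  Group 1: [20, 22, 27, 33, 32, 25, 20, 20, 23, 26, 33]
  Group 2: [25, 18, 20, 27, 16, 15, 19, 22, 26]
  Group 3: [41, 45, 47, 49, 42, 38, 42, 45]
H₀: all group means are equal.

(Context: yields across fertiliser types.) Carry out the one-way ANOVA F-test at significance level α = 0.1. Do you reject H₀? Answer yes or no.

Group means [25.55, 20.89, 43.62], grand mean 29.214
SSB = Σnᵢ(x̄ᵢ−x̄)² = 2433.223; SSW = ΣΣ(x−x̄ᵢ)² = 507.491
MSB = 2433.223/2 = 1216.6116; MSW = 507.491/25 = 20.2996
F = MSB/MSW = 59.9326
df = (2, 25)
p-value (upper-tail) = 0.00000
At α=0.1: p < α → reject H₀

reject H₀: yes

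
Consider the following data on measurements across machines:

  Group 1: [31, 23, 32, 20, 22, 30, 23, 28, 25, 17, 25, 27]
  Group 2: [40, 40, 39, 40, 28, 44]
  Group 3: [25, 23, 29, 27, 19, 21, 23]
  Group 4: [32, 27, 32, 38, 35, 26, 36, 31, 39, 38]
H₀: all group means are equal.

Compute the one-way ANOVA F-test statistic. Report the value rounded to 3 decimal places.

Group means [25.25, 38.50, 23.86, 33.40], grand mean 29.571
SSB = Σnᵢ(x̄ᵢ−x̄)² = 1077.564; SSW = ΣΣ(x−x̄ᵢ)² = 635.007
MSB = 1077.564/3 = 359.1881; MSW = 635.007/31 = 20.4841
F = MSB/MSW = 17.5350
df = (3, 31)

test statistic = 17.535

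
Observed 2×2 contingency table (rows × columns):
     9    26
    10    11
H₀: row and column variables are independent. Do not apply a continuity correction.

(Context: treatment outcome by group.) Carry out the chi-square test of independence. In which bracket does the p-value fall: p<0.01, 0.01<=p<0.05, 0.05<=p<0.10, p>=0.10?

p-value bracket: 0.05<=p<0.10

Row totals [35, 21], col totals [19, 37], n=56
χ² = (9−11.88)²/11.88 + (26−23.12)²/23.12 + (10−7.12)²/7.12 + (11−13.88)²/13.88 = 2.8093
df = 1
p-value (upper-tail) = 0.09372
→ bracket: 0.05<=p<0.10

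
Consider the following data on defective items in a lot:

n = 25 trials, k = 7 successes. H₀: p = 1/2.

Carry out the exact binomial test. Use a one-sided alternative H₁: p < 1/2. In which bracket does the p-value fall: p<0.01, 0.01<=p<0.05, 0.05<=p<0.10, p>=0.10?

Exact binomial: n=25, k=7, p₀=1/2=0.5000
P(X≤7) from Σ C(n,i)·p₀^i·(1−p₀)^(n−i)
p-value (one-sided, H₁ less) = 0.02164
→ bracket: 0.01<=p<0.05

p-value bracket: 0.01<=p<0.05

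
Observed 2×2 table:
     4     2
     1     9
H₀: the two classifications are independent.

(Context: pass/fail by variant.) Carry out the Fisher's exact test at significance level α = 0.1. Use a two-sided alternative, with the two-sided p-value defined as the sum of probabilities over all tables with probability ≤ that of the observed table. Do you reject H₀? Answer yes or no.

Margins: r₁=6, r₂=10, c₁=5, c₂=11, n=16
p_obs = C(6,4)·C(10,1)/C(16,5); sum pmf over tables with pmf ≤ p_obs
p-value (two-sided) = 0.03571
At α=0.1: p < α → reject H₀

reject H₀: yes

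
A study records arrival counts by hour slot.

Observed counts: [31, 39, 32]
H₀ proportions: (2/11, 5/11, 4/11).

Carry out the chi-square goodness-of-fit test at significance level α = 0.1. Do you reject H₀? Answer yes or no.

reject H₀: yes

n = 102; E_i = n·p_i = [18.55, 46.36, 37.09]
χ² = (31−18.55)²/18.55 + (39−46.36)²/46.36 + (32−37.09)²/37.09 = 10.2324
df = 2
p-value (upper-tail) = 0.00600
At α=0.1: p < α → reject H₀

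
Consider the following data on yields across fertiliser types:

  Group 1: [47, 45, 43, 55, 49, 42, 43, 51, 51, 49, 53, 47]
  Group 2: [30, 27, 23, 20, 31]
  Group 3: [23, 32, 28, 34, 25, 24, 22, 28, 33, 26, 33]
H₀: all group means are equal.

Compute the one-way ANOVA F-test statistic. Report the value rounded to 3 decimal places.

test statistic = 76.828

Group means [47.92, 26.20, 28.00], grand mean 36.214
SSB = Σnᵢ(x̄ᵢ−x̄)² = 2886.998; SSW = ΣΣ(x−x̄ᵢ)² = 469.717
MSB = 2886.998/2 = 1443.4988; MSW = 469.717/25 = 18.7887
F = MSB/MSW = 76.8282
df = (2, 25)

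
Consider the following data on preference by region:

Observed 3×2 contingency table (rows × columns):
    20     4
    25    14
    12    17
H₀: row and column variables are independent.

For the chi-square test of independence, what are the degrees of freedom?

degrees of freedom = 2

df = (r−1)(c−1) = (3−1)·(2−1) = 2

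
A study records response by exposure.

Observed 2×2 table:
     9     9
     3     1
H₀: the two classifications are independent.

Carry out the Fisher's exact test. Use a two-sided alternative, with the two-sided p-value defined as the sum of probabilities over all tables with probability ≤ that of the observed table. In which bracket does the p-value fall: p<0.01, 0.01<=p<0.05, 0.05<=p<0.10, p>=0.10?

p-value bracket: p>=0.10

Margins: r₁=18, r₂=4, c₁=12, c₂=10, n=22
p_obs = C(18,9)·C(4,3)/C(22,12); sum pmf over tables with pmf ≤ p_obs
p-value (two-sided) = 0.59398
→ bracket: p>=0.10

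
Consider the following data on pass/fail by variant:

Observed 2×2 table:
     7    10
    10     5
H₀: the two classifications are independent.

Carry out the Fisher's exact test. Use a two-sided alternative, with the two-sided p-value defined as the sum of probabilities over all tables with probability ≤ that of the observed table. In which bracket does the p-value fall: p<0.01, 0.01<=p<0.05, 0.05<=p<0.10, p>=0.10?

p-value bracket: p>=0.10

Margins: r₁=17, r₂=15, c₁=17, c₂=15, n=32
p_obs = C(17,7)·C(15,10)/C(32,17); sum pmf over tables with pmf ≤ p_obs
p-value (two-sided) = 0.17770
→ bracket: p>=0.10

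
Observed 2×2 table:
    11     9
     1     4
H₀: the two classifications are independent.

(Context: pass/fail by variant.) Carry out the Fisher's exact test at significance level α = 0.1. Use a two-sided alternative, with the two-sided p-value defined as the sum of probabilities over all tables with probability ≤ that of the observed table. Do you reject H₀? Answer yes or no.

reject H₀: no

Margins: r₁=20, r₂=5, c₁=12, c₂=13, n=25
p_obs = C(20,11)·C(5,1)/C(25,12); sum pmf over tables with pmf ≤ p_obs
p-value (two-sided) = 0.32174
At α=0.1: p ≥ α → fail to reject H₀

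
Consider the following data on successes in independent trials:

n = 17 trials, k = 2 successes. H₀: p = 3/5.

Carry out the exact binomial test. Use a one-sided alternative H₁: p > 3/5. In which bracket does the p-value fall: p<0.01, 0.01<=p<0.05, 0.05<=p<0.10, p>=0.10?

p-value bracket: p>=0.10

Exact binomial: n=17, k=2, p₀=3/5=0.6000
P(X≥2) from Σ C(n,i)·p₀^i·(1−p₀)^(n−i)
p-value (one-sided, H₁ greater) = 1.00000
→ bracket: p>=0.10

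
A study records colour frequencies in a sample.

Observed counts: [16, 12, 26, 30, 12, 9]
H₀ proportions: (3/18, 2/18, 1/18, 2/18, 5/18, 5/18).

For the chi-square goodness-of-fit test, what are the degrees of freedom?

degrees of freedom = 5

df = k − 1 = 6 − 1 = 5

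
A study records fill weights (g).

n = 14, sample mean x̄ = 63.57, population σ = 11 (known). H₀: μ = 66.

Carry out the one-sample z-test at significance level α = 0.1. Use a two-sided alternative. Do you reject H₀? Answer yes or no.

reject H₀: no

SE = σ/√n = 11/√14 = 2.9399
z = (x̄−μ₀)/SE = (63.57−66)/2.9399 = -0.8266
p-value (two-sided) = 0.40848
At α=0.1: p ≥ α → fail to reject H₀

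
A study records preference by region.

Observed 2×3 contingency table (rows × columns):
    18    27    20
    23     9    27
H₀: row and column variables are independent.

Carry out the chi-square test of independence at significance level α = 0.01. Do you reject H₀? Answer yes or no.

reject H₀: yes

Row totals [65, 59], col totals [41, 36, 47], n=124
χ² = (18−21.49)²/21.49 + (27−18.87)²/18.87 + (20−24.64)²/24.64 + (23−19.51)²/19.51 + (9−17.13)²/17.13 + (27−22.36)²/22.36 = 10.3863
df = 2
p-value (upper-tail) = 0.00555
At α=0.01: p < α → reject H₀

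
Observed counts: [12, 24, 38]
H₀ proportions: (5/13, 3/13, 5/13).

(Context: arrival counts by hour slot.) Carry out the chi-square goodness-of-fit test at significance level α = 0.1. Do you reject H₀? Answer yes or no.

n = 74; E_i = n·p_i = [28.46, 17.08, 28.46]
χ² = (12−28.46)²/28.46 + (24−17.08)²/17.08 + (38−28.46)²/28.46 = 15.5243
df = 2
p-value (upper-tail) = 0.00043
At α=0.1: p < α → reject H₀

reject H₀: yes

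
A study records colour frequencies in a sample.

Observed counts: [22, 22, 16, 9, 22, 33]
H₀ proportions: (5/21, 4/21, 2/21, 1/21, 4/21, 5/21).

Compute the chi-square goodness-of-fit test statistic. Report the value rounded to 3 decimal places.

n = 124; E_i = n·p_i = [29.52, 23.62, 11.81, 5.90, 23.62, 29.52]
χ² = (22−29.52)²/29.52 + (22−23.62)²/23.62 + (16−11.81)²/11.81 + (9−5.90)²/5.90 + (22−23.62)²/23.62 + (33−29.52)²/29.52 = 5.6581
df = 5

test statistic = 5.658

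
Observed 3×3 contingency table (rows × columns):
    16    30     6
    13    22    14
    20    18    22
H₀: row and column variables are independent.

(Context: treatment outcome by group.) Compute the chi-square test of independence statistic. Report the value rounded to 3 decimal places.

test statistic = 12.268

Row totals [52, 49, 60], col totals [49, 70, 42], n=161
χ² = (16−15.83)²/15.83 + (30−22.61)²/22.61 + (6−13.57)²/13.57 + (13−14.91)²/14.91 + (22−21.30)²/21.30 + (14−12.78)²/12.78 + (20−18.26)²/18.26 + (18−26.09)²/26.09 + (22−15.65)²/15.65 = 12.2684
df = 4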